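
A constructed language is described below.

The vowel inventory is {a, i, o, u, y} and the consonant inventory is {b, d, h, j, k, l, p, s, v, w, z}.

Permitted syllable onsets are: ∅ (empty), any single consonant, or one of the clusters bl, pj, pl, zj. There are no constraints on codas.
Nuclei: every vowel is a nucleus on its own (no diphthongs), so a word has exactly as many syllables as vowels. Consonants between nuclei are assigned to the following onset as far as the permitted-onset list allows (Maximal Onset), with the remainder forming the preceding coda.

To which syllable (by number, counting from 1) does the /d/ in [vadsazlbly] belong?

1

Nuclei (vowels): a, a, y → 3 syllables.
σ1/σ2 boundary: /ds/; trying suffixes from longest down, /s/ is the first permitted one, so coda /d/ | onset /s/.
σ2/σ3 boundary: /zlbl/ — longest licit onset from the right is /bl/, leaving /zl/ as coda.
Result: vad.sazl.bly.
The /d/ is in the coda of syllable 1 (/vad/).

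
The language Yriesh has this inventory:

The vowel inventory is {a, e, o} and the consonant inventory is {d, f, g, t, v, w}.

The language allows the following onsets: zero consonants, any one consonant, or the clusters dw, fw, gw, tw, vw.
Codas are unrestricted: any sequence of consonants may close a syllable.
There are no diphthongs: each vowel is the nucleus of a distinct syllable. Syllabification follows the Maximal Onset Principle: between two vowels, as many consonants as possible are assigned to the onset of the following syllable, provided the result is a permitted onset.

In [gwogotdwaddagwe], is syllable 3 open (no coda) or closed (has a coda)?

The vowels are o, o, a, a, e — 5 nuclei, so 5 syllables.
σ1/σ2 boundary: /g/ → onset of the next syllable (single consonants are always licit onsets).
σ2/σ3 boundary: cluster /tdw/ — the longest permitted-onset suffix is /dw/; onset = /dw/, preceding coda = /t/.
σ3/σ4 boundary: /dd/ splits as /d/ + /d/ (/d/ is the longest suffix that is a licit onset).
σ4/σ5 boundary: cluster /gw/ — /gw/ is itself a permitted onset, so the whole cluster goes right; preceding coda = ∅.
Syllabification: gwo.got.dwad.da.gwe.
Syllable 3 is /dwad/ with coda /d/, so it is closed.

closed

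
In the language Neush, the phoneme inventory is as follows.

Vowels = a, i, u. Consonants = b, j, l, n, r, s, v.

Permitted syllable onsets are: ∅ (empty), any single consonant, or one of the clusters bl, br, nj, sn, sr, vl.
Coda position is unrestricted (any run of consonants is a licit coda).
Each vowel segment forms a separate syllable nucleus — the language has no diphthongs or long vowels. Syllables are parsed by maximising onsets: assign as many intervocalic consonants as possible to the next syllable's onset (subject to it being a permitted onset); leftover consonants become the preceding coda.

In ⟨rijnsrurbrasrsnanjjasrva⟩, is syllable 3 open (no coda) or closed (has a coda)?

closed

The vowels are i, u, a, a, a, a — 6 nuclei, so 6 syllables.
V1 /i/ – V2 /u/: cluster /jnsr/ — the longest permitted-onset suffix is /sr/; onset = /sr/, preceding coda = /jn/.
V2 /u/ – V3 /a/: /rbr/ splits as /r/ + /br/ (/br/ is the longest suffix that is a licit onset).
V3 /a/ – V4 /a/: cluster /srsn/ — the longest permitted-onset suffix is /sn/; onset = /sn/, preceding coda = /sr/.
V4 /a/ – V5 /a/: /njj/ — longest licit onset from the right is /j/, leaving /nj/ as coda.
V5 /a/ – V6 /a/: /srv/ — longest licit onset from the right is /v/, leaving /sr/ as coda.
So the parse is rijn.srur.brasr.snanj.jasr.va.
Syllable 3 is /brasr/ with coda /sr/, so it is closed.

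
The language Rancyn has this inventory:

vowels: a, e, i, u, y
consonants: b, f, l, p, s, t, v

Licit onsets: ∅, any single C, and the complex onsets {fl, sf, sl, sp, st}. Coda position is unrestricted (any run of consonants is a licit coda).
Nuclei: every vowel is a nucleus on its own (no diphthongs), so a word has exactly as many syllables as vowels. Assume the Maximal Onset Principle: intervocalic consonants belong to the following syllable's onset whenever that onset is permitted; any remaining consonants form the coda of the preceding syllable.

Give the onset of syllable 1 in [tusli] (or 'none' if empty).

t

Nuclei (vowels): u, i → 2 syllables.
V1 /u/ – V2 /i/: /sl/ is a licit onset in full, so it all attaches to the next syllable.
Syllabification: tu.sli.
Syllable 1 is /tu/: onset /t/, nucleus /u/, coda ∅.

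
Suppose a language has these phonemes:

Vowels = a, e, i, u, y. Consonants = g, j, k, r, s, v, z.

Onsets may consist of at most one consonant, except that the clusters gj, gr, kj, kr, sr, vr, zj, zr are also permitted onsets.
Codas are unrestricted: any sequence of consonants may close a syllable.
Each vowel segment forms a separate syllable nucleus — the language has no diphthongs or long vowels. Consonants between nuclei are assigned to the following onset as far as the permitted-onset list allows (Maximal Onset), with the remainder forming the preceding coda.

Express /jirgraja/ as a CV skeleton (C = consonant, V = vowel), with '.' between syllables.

CVC.CCV.CV

Vowels present: i, a, a; each is a nucleus, giving 3 syllables.
Between /i/ (V1) and /a/ (V2): /rgr/ splits as /r/ + /gr/ (/gr/ is the longest suffix that is a licit onset).
Between /a/ (V2) and /a/ (V3): /j/ → onset of the next syllable (single consonants are always licit onsets).
So the parse is jir.gra.ja.
Mapping each syllable to C/V: /jir/ → CVC, /gra/ → CCV, /ja/ → CV.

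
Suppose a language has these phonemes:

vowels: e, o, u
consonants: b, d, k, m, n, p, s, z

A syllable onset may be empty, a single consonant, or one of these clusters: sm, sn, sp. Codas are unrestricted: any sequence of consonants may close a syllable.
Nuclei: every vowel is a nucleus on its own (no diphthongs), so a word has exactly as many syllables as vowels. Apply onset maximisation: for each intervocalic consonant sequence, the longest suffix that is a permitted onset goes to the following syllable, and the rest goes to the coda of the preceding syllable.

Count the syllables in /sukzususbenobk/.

The vowels are u, u, u, e, o — 5 nuclei, so 5 syllables.

5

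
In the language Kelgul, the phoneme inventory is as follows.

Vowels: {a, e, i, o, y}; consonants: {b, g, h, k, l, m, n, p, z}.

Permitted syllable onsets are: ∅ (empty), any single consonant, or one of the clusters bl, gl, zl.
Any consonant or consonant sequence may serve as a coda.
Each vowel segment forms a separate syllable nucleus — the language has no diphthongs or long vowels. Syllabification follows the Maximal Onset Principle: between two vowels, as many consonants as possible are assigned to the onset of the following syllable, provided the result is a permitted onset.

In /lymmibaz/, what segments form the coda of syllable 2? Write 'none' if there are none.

The vowels are y, i, a — 3 nuclei, so 3 syllables.
V1 /y/ – V2 /i/: /mm/ splits as /m/ + /m/ (/m/ is the longest suffix that is a licit onset).
V2 /i/ – V3 /a/: just /b/ — single C goes to the following onset.
Result: lym.mi.baz.
Syllable 2 is /mi/: onset /m/, nucleus /i/, coda ∅.

none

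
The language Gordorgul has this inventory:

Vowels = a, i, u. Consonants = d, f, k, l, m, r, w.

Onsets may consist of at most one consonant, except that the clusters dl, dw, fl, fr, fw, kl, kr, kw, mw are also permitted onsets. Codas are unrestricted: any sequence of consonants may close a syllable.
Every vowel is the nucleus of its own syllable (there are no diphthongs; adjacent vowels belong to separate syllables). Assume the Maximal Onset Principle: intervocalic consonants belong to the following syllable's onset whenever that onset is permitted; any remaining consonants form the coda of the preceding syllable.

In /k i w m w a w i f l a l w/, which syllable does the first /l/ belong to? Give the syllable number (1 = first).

4

Nuclei (vowels): i, a, i, a → 4 syllables.
σ1/σ2 boundary: /wmw/ splits as /w/ + /mw/ (/mw/ is the longest suffix that is a licit onset).
σ2/σ3 boundary: /w/ is a single consonant, so it becomes the next onset.
σ3/σ4 boundary: /fl/ — entire cluster is a permitted onset → onset /fl/, coda ∅.
So the parse is kiw.mwa.wi.flalw.
The first /l/ is in the onset of syllable 4 (/flalw/).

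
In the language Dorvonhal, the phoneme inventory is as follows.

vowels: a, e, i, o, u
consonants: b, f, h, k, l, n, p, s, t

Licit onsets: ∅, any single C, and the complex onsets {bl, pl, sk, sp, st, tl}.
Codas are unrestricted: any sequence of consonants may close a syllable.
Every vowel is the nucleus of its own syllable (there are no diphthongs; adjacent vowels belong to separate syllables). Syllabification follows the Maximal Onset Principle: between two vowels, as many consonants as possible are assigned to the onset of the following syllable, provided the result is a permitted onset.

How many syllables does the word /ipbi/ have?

2

Vowels present: i, i; each is a nucleus, giving 2 syllables.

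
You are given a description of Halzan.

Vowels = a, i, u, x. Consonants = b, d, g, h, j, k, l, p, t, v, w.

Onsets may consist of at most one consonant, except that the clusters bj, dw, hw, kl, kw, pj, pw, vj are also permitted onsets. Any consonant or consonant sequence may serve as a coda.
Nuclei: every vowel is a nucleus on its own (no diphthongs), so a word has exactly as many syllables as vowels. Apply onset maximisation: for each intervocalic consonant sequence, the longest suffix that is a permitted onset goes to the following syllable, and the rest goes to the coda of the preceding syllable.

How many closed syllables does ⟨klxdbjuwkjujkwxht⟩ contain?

Nuclei (vowels): x, u, u, x → 4 syllables.
Between /x/ (V1) and /u/ (V2): /dbj/; trying suffixes from longest down, /bj/ is the first permitted one, so coda /d/ | onset /bj/.
Between /u/ (V2) and /u/ (V3): /wkj/ — longest licit onset from the right is /j/, leaving /wk/ as coda.
Between /u/ (V3) and /x/ (V4): cluster /jkw/ — the longest permitted-onset suffix is /kw/; onset = /kw/, preceding coda = /j/.
Result: klxd.bjuwk.juj.kwxht.
Classifying each syllable: /klxd/ (closed), /bjuwk/ (closed), /juj/ (closed), /kwxht/ (closed).
Closed syllables: 4.

4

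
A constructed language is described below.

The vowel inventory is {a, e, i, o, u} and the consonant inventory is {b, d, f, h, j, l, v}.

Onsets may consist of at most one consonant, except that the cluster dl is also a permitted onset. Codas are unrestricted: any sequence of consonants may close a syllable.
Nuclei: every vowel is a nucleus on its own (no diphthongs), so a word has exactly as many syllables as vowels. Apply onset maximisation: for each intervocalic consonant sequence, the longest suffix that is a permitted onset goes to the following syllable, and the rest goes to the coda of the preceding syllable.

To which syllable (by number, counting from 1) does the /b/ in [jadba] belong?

2

Nuclei (vowels): a, a → 2 syllables.
Between /a/ (V1) and /a/ (V2): /db/; trying suffixes from longest down, /b/ is the first permitted one, so coda /d/ | onset /b/.
Result: jad.ba.
The /b/ is in the onset of syllable 2 (/ba/).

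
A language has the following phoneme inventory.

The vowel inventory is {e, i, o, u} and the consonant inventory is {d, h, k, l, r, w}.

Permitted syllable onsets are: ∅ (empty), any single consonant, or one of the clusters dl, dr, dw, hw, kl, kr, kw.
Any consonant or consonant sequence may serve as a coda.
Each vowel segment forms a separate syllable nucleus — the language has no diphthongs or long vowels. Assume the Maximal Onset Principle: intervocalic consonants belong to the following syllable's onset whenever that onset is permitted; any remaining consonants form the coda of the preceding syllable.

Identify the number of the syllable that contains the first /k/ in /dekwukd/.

Nuclei (vowels): e, u → 2 syllables.
σ1/σ2 boundary: /kw/ is a licit onset in full, so it all attaches to the next syllable.
Syllabification: de.kwukd.
The first /k/ is in the onset of syllable 2 (/kwukd/).

2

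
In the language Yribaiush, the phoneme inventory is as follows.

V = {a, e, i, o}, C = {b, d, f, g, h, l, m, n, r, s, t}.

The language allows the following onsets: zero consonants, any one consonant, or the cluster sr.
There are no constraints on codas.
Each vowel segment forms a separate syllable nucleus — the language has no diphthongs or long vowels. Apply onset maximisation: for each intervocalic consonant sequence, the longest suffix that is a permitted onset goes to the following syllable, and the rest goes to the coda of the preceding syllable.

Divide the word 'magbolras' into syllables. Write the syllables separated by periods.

mag.bol.ras

The vowels are a, o, a — 3 nuclei, so 3 syllables.
σ1/σ2 boundary: /gb/; trying suffixes from longest down, /b/ is the first permitted one, so coda /g/ | onset /b/.
σ2/σ3 boundary: /lr/ splits as /l/ + /r/ (/r/ is the longest suffix that is a licit onset).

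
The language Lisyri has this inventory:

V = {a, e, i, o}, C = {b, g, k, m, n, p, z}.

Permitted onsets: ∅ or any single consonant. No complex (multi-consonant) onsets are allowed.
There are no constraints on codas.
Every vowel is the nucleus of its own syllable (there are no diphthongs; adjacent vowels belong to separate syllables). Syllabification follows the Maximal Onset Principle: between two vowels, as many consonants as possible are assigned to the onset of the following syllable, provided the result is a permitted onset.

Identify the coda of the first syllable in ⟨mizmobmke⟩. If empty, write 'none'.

The vowels are i, o, e — 3 nuclei, so 3 syllables.
V1 /i/ – V2 /o/: /zm/; trying suffixes from longest down, /m/ is the first permitted one, so coda /z/ | onset /m/.
V2 /o/ – V3 /e/: /bmk/; trying suffixes from longest down, /k/ is the first permitted one, so coda /bm/ | onset /k/.
Syllabification: miz.mobm.ke.
Syllable 1 is /miz/: onset /m/, nucleus /i/, coda /z/.

z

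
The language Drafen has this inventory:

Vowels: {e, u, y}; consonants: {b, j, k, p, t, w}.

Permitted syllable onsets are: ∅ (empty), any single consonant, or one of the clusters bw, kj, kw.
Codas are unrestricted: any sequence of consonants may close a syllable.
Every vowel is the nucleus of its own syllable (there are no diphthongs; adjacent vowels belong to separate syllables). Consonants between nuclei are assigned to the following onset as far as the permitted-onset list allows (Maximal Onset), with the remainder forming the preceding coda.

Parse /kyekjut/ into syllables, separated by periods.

Vowels present: y, e, u; each is a nucleus, giving 3 syllables.
/y…e/ gap (V1→V2): hiatus — the boundary sits between the two vowels.
/e…u/ gap (V2→V3): /kj/ — entire cluster is a permitted onset → onset /kj/, coda ∅.

ky.e.kjut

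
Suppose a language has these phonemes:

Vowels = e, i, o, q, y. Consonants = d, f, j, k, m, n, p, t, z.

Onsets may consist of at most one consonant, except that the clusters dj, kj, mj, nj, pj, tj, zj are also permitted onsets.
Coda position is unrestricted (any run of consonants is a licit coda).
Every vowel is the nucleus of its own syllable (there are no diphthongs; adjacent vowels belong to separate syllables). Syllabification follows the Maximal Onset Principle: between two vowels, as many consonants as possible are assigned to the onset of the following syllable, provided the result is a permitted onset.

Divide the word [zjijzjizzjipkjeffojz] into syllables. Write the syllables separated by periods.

zjij.zjiz.zjip.kjef.fojz

The vowels are i, i, i, e, o — 5 nuclei, so 5 syllables.
σ1/σ2 boundary: /jzj/ — longest licit onset from the right is /zj/, leaving /j/ as coda.
σ2/σ3 boundary: /zzj/ — longest licit onset from the right is /zj/, leaving /z/ as coda.
σ3/σ4 boundary: /pkj/; trying suffixes from longest down, /kj/ is the first permitted one, so coda /p/ | onset /kj/.
σ4/σ5 boundary: /ff/ — longest licit onset from the right is /f/, leaving /f/ as coda.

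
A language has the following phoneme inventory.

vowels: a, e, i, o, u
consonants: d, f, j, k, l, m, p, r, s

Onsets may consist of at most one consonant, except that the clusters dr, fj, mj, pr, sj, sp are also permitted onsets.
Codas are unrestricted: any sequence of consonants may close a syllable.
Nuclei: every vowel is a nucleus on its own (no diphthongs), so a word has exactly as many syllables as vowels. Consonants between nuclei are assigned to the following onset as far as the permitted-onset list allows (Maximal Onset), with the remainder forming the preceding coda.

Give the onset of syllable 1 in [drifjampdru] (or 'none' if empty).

dr

The vowels are i, a, u — 3 nuclei, so 3 syllables.
/i…a/ gap (V1→V2): cluster /fj/ — /fj/ is itself a permitted onset, so the whole cluster goes right; preceding coda = ∅.
/a…u/ gap (V2→V3): /mpdr/ — longest licit onset from the right is /dr/, leaving /mp/ as coda.
Syllabification: dri.fjamp.dru.
Syllable 1 is /dri/: onset /dr/, nucleus /i/, coda ∅.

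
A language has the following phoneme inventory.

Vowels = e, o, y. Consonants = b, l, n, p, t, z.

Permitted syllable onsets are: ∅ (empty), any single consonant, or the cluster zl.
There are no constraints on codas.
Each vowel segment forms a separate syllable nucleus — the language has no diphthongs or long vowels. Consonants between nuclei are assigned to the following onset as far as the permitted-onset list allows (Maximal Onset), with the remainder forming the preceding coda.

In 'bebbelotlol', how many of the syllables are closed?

The vowels are e, e, o, o — 4 nuclei, so 4 syllables.
/e…e/ gap (V1→V2): /bb/; trying suffixes from longest down, /b/ is the first permitted one, so coda /b/ | onset /b/.
/e…o/ gap (V2→V3): just /l/ — single C goes to the following onset.
/o…o/ gap (V3→V4): /tl/ splits as /t/ + /l/ (/l/ is the longest suffix that is a licit onset).
Syllabification: beb.be.lot.lol.
Classifying each syllable: /beb/ (closed), /be/ (open), /lot/ (closed), /lol/ (closed).
Closed syllables: 3.

3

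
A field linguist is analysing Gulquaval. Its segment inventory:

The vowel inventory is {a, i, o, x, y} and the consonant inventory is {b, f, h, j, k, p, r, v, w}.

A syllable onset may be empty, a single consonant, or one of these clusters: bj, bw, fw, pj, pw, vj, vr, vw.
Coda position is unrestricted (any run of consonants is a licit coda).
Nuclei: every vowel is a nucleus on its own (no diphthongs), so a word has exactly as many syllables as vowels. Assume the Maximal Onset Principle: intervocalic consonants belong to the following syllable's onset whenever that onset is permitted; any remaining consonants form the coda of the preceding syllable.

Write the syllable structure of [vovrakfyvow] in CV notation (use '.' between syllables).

The vowels are o, a, y, o — 4 nuclei, so 4 syllables.
Between /o/ (V1) and /a/ (V2): /vr/ is a licit onset in full, so it all attaches to the next syllable.
Between /a/ (V2) and /y/ (V3): cluster /kf/ — the longest permitted-onset suffix is /f/; onset = /f/, preceding coda = /k/.
Between /y/ (V3) and /o/ (V4): /v/ → onset of the next syllable (single consonants are always licit onsets).
Syllabification: vo.vrak.fy.vow.
Mapping each syllable to C/V: /vo/ → CV, /vrak/ → CCVC, /fy/ → CV, /vow/ → CVC.

CV.CCVC.CV.CVC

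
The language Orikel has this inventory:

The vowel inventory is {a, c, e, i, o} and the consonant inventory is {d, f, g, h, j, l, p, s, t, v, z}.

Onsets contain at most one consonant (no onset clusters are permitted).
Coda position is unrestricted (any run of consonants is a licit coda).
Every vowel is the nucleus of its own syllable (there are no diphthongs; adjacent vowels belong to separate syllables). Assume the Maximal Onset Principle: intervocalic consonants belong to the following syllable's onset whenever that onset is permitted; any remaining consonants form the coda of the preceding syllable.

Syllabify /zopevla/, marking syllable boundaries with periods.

Vowels present: o, e, a; each is a nucleus, giving 3 syllables.
/o…e/ gap (V1→V2): /p/ → onset of the next syllable (single consonants are always licit onsets).
/e…a/ gap (V2→V3): /vl/; trying suffixes from longest down, /l/ is the first permitted one, so coda /v/ | onset /l/.

zo.pev.la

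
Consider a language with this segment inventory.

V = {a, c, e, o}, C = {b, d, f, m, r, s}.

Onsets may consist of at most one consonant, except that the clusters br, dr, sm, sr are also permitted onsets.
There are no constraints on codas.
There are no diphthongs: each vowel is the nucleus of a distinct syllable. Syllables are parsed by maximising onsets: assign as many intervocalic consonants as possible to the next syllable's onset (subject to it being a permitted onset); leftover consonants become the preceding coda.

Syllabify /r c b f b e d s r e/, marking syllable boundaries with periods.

Vowels present: c, e, e; each is a nucleus, giving 3 syllables.
V1 /c/ – V2 /e/: /bfb/ splits as /bf/ + /b/ (/b/ is the longest suffix that is a licit onset).
V2 /e/ – V3 /e/: /dsr/; trying suffixes from longest down, /sr/ is the first permitted one, so coda /d/ | onset /sr/.

rcbf.bed.sre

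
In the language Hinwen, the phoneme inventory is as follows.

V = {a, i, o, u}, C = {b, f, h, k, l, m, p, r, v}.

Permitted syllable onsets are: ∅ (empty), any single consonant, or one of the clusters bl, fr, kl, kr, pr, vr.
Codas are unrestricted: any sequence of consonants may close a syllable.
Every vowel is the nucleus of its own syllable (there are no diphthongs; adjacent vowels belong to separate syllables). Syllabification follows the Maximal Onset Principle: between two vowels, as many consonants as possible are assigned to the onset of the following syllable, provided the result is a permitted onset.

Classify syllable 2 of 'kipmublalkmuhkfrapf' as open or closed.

open

Nuclei (vowels): i, u, a, u, a → 5 syllables.
Between /i/ (V1) and /u/ (V2): /pm/ — longest licit onset from the right is /m/, leaving /p/ as coda.
Between /u/ (V2) and /a/ (V3): cluster /bl/ — /bl/ is itself a permitted onset, so the whole cluster goes right; preceding coda = ∅.
Between /a/ (V3) and /u/ (V4): /lkm/ splits as /lk/ + /m/ (/m/ is the longest suffix that is a licit onset).
Between /u/ (V4) and /a/ (V5): /hkfr/; trying suffixes from longest down, /fr/ is the first permitted one, so coda /hk/ | onset /fr/.
Putting it together: kip.mu.blalk.muhk.frapf.
Syllable 2 is /mu/; it ends in its nucleus with no coda, so it is open.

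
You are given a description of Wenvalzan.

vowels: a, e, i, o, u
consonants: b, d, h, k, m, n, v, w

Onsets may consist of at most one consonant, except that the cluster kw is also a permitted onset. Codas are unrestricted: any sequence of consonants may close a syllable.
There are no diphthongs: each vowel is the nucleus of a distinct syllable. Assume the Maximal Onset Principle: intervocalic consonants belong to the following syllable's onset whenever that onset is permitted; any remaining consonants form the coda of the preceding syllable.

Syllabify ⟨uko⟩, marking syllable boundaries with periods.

u.ko

The vowels are u, o — 2 nuclei, so 2 syllables.
Between /u/ (V1) and /o/ (V2): /k/ → onset of the next syllable (single consonants are always licit onsets).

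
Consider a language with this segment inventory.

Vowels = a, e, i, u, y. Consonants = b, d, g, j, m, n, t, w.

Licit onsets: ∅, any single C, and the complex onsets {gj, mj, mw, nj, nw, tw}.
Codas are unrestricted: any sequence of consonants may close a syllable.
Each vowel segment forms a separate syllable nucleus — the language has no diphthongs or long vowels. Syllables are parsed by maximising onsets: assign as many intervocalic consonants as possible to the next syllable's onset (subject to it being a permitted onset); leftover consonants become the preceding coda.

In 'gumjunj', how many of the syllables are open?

Vowels present: u, u; each is a nucleus, giving 2 syllables.
V1 /u/ – V2 /u/: /mj/ — entire cluster is a permitted onset → onset /mj/, coda ∅.
So the parse is gu.mjunj.
Classifying each syllable: /gu/ (open), /mjunj/ (closed).
Open syllables: 1.

1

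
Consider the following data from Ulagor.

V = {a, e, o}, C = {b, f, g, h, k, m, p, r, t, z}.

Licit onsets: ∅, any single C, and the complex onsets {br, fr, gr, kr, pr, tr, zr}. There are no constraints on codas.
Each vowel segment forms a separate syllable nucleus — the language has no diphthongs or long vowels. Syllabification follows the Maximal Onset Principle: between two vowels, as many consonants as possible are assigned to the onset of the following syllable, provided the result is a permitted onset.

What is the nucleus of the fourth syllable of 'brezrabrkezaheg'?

The vowels are e, a, e, a, e — 5 nuclei, so 5 syllables.
The fourth nucleus (vowel 4 from the left) is /a/.

a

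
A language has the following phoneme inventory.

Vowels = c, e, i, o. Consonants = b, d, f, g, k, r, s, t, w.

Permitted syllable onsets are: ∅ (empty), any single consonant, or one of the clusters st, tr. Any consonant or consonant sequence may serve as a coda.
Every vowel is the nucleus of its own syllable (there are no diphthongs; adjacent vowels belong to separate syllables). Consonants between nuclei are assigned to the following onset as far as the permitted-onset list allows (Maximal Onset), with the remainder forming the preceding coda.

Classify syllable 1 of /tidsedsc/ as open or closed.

closed

Vowels present: i, e, c; each is a nucleus, giving 3 syllables.
Between /i/ (V1) and /e/ (V2): /ds/; trying suffixes from longest down, /s/ is the first permitted one, so coda /d/ | onset /s/.
Between /e/ (V2) and /c/ (V3): /ds/; trying suffixes from longest down, /s/ is the first permitted one, so coda /d/ | onset /s/.
Syllabification: tid.sed.sc.
Syllable 1 is /tid/ with coda /d/, so it is closed.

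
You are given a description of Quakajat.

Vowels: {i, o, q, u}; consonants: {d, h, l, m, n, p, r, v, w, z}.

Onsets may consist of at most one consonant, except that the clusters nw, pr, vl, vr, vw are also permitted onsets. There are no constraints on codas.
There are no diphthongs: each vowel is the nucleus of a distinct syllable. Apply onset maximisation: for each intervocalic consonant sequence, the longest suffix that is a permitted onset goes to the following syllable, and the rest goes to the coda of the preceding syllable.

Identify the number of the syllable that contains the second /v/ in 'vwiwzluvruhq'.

3

Nuclei (vowels): i, u, u, q → 4 syllables.
V1 /i/ – V2 /u/: /wzl/ — longest licit onset from the right is /l/, leaving /wz/ as coda.
V2 /u/ – V3 /u/: cluster /vr/ — /vr/ is itself a permitted onset, so the whole cluster goes right; preceding coda = ∅.
V3 /u/ – V4 /q/: just /h/ — single C goes to the following onset.
So the parse is vwiwz.lu.vru.hq.
The second /v/ is in the onset of syllable 3 (/vru/).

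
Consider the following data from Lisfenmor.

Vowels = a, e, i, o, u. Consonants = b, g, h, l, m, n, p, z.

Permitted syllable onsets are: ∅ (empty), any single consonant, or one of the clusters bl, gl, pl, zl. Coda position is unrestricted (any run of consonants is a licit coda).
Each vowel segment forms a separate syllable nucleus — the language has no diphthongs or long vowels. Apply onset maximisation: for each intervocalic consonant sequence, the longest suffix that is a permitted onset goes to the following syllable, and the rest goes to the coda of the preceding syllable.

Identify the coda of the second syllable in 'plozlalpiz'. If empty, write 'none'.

l

The vowels are o, a, i — 3 nuclei, so 3 syllables.
/o…a/ gap (V1→V2): /zl/ — entire cluster is a permitted onset → onset /zl/, coda ∅.
/a…i/ gap (V2→V3): /lp/ — longest licit onset from the right is /p/, leaving /l/ as coda.
Syllabification: plo.zlal.piz.
Syllable 2 is /zlal/: onset /zl/, nucleus /a/, coda /l/.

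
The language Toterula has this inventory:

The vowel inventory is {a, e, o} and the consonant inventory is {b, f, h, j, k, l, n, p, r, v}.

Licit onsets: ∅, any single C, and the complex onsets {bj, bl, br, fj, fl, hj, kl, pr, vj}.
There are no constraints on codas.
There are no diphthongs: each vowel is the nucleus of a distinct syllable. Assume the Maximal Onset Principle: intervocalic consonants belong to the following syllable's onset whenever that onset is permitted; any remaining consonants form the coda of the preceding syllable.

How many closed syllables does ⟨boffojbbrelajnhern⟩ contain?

4

Vowels present: o, o, e, a, e; each is a nucleus, giving 5 syllables.
/o…o/ gap (V1→V2): /ff/ splits as /f/ + /f/ (/f/ is the longest suffix that is a licit onset).
/o…e/ gap (V2→V3): cluster /jbbr/ — the longest permitted-onset suffix is /br/; onset = /br/, preceding coda = /jb/.
/e…a/ gap (V3→V4): just /l/ — single C goes to the following onset.
/a…e/ gap (V4→V5): /jnh/ — longest licit onset from the right is /h/, leaving /jn/ as coda.
Syllabification: bof.fojb.bre.lajn.hern.
Classifying each syllable: /bof/ (closed), /fojb/ (closed), /bre/ (open), /lajn/ (closed), /hern/ (closed).
Closed syllables: 4.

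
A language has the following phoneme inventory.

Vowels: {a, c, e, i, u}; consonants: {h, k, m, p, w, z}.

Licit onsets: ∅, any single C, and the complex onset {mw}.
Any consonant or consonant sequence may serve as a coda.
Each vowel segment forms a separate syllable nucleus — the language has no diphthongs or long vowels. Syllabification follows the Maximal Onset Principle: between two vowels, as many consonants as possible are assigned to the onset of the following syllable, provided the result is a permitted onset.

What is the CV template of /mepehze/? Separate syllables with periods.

CV.CVC.CV

Vowels present: e, e, e; each is a nucleus, giving 3 syllables.
/e…e/ gap (V1→V2): /p/ is a single consonant, so it becomes the next onset.
/e…e/ gap (V2→V3): /hz/; trying suffixes from longest down, /z/ is the first permitted one, so coda /h/ | onset /z/.
Putting it together: me.peh.ze.
Mapping each syllable to C/V: /me/ → CV, /peh/ → CVC, /ze/ → CV.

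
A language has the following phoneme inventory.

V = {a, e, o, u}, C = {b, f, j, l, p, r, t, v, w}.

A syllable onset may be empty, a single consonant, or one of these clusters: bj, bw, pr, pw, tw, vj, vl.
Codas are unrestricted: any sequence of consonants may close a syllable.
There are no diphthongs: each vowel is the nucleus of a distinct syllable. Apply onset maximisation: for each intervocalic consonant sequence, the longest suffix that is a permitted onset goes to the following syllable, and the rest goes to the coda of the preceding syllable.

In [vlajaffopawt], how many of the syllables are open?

2

The vowels are a, a, o, a — 4 nuclei, so 4 syllables.
σ1/σ2 boundary: just /j/ — single C goes to the following onset.
σ2/σ3 boundary: cluster /ff/ — the longest permitted-onset suffix is /f/; onset = /f/, preceding coda = /f/.
σ3/σ4 boundary: /p/ is a single consonant, so it becomes the next onset.
Syllabification: vla.jaf.fo.pawt.
Classifying each syllable: /vla/ (open), /jaf/ (closed), /fo/ (open), /pawt/ (closed).
Open syllables: 2.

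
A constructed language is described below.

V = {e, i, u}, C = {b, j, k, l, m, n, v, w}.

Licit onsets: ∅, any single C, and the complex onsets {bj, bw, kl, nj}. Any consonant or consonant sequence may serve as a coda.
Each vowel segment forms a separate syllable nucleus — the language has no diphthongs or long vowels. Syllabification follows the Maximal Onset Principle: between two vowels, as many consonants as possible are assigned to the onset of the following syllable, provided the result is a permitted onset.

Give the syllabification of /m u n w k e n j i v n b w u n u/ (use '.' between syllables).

munw.ke.njivn.bwu.nu

Nuclei (vowels): u, e, i, u, u → 5 syllables.
Between /u/ (V1) and /e/ (V2): /nwk/ splits as /nw/ + /k/ (/k/ is the longest suffix that is a licit onset).
Between /e/ (V2) and /i/ (V3): /nj/ is a licit onset in full, so it all attaches to the next syllable.
Between /i/ (V3) and /u/ (V4): /vnbw/ — longest licit onset from the right is /bw/, leaving /vn/ as coda.
Between /u/ (V4) and /u/ (V5): /n/ is a single consonant, so it becomes the next onset.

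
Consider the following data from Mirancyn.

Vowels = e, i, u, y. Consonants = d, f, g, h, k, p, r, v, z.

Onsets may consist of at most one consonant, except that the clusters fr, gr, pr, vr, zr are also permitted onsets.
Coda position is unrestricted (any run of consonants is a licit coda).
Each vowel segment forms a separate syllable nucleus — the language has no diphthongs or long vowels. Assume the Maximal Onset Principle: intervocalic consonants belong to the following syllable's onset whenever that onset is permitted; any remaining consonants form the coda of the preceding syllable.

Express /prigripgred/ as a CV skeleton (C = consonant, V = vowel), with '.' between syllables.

Nuclei (vowels): i, i, e → 3 syllables.
σ1/σ2 boundary: /gr/ is a licit onset in full, so it all attaches to the next syllable.
σ2/σ3 boundary: /pgr/ splits as /p/ + /gr/ (/gr/ is the longest suffix that is a licit onset).
Putting it together: pri.grip.gred.
Mapping each syllable to C/V: /pri/ → CCV, /grip/ → CCVC, /gred/ → CCVC.

CCV.CCVC.CCVC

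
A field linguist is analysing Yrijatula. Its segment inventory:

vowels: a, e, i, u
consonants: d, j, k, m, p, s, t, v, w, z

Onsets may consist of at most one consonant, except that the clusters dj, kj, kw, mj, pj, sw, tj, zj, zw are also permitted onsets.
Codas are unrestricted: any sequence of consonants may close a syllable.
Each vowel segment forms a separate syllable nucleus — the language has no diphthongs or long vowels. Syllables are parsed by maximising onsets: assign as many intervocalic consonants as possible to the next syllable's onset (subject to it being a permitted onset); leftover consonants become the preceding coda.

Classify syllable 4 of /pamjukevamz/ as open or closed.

closed

The vowels are a, u, e, a — 4 nuclei, so 4 syllables.
σ1/σ2 boundary: cluster /mj/ — /mj/ is itself a permitted onset, so the whole cluster goes right; preceding coda = ∅.
σ2/σ3 boundary: just /k/ — single C goes to the following onset.
σ3/σ4 boundary: /v/ → onset of the next syllable (single consonants are always licit onsets).
So the parse is pa.mju.ke.vamz.
Syllable 4 is /vamz/ with coda /mz/, so it is closed.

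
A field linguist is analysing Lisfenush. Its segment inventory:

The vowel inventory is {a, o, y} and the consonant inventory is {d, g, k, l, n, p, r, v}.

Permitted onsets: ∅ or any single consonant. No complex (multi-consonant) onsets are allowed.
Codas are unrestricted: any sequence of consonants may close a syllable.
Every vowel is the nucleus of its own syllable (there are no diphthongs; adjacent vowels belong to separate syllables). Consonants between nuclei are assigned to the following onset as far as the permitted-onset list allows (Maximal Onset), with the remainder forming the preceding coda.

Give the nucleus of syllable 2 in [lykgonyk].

o

Nuclei (vowels): y, o, y → 3 syllables.
The second nucleus (vowel 2 from the left) is /o/.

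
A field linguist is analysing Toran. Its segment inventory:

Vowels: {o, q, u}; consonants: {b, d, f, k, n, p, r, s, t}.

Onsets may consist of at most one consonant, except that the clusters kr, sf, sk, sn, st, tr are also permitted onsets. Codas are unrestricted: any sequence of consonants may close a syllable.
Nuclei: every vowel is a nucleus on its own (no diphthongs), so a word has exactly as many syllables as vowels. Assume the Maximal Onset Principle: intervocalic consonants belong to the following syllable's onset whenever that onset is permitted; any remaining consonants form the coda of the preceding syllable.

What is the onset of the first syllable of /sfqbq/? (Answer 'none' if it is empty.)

sf

Vowels present: q, q; each is a nucleus, giving 2 syllables.
/q…q/ gap (V1→V2): just /b/ — single C goes to the following onset.
Syllabification: sfq.bq.
Syllable 1 is /sfq/: onset /sf/, nucleus /q/, coda ∅.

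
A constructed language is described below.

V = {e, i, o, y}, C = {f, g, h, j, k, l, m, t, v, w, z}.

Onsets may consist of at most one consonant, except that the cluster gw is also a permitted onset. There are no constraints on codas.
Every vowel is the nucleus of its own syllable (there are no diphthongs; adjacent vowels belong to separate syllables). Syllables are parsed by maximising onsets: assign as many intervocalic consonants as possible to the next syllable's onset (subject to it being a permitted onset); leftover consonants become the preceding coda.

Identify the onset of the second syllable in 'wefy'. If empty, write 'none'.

f

The vowels are e, y — 2 nuclei, so 2 syllables.
V1 /e/ – V2 /y/: /f/ is a single consonant, so it becomes the next onset.
Syllabification: we.fy.
Syllable 2 is /fy/: onset /f/, nucleus /y/, coda ∅.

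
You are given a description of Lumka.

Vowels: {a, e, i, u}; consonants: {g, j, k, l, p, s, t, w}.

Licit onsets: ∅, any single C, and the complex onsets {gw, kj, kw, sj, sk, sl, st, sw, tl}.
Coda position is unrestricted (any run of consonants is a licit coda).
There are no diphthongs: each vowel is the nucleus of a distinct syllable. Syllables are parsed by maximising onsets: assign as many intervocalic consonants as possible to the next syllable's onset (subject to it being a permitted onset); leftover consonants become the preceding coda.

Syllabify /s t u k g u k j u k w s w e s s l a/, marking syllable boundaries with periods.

stuk.gu.kjukw.swes.sla

Vowels present: u, u, u, e, a; each is a nucleus, giving 5 syllables.
/u…u/ gap (V1→V2): /kg/ splits as /k/ + /g/ (/g/ is the longest suffix that is a licit onset).
/u…u/ gap (V2→V3): cluster /kj/ — /kj/ is itself a permitted onset, so the whole cluster goes right; preceding coda = ∅.
/u…e/ gap (V3→V4): cluster /kwsw/ — the longest permitted-onset suffix is /sw/; onset = /sw/, preceding coda = /kw/.
/e…a/ gap (V4→V5): /ssl/ — longest licit onset from the right is /sl/, leaving /s/ as coda.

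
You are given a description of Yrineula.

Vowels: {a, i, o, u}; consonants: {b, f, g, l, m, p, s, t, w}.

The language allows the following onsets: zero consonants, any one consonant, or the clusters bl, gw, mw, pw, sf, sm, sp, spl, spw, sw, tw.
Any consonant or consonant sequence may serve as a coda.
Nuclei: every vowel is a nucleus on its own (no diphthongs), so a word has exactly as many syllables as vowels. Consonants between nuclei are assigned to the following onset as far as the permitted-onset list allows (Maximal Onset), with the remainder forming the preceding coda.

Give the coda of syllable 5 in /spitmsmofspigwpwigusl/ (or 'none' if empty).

sl

Vowels present: i, o, i, i, u; each is a nucleus, giving 5 syllables.
Between /i/ (V1) and /o/ (V2): /tmsm/; trying suffixes from longest down, /sm/ is the first permitted one, so coda /tm/ | onset /sm/.
Between /o/ (V2) and /i/ (V3): /fsp/ splits as /f/ + /sp/ (/sp/ is the longest suffix that is a licit onset).
Between /i/ (V3) and /i/ (V4): cluster /gwpw/ — the longest permitted-onset suffix is /pw/; onset = /pw/, preceding coda = /gw/.
Between /i/ (V4) and /u/ (V5): just /g/ — single C goes to the following onset.
Putting it together: spitm.smof.spigw.pwi.gusl.
Syllable 5 is /gusl/: onset /g/, nucleus /u/, coda /sl/.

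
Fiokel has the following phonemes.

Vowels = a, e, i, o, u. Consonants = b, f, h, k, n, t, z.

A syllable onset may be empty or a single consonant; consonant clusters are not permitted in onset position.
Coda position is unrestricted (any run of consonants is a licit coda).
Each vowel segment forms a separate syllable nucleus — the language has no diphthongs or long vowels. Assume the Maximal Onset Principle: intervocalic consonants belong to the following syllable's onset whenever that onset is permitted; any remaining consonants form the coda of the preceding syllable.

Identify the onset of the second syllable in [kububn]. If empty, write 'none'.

Nuclei (vowels): u, u → 2 syllables.
σ1/σ2 boundary: /b/ → onset of the next syllable (single consonants are always licit onsets).
Putting it together: ku.bubn.
Syllable 2 is /bubn/: onset /b/, nucleus /u/, coda /bn/.

b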